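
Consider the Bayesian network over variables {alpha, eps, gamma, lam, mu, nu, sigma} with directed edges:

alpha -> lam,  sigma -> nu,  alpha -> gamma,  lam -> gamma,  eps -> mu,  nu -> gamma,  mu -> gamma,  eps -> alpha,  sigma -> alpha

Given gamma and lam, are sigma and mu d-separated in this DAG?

Enumerating the 6 paths from sigma to mu and testing each for blocking by {gamma, lam}:
Path 1: sigma → alpha → lam → gamma ← mu
  lam is a chain here and lam is conditioned on, so the path is blocked at lam.
Path 2: sigma → alpha → gamma ← mu
  alpha is a chain and alpha is not conditioned on; gamma is a collider and gamma is conditioned on, which opens it — no node blocks this path, so it is active.
Path 3: sigma → alpha ← eps → mu
  alpha is a collider and its descendant lam is conditioned on, which opens it; eps is a fork and eps is not conditioned on — no node blocks this path, so it is active.
Path 4: sigma → nu → gamma ← alpha ← eps → mu
  nu is a chain and nu is not conditioned on; gamma is a collider and gamma is conditioned on, which opens it; alpha is a chain and alpha is not conditioned on; eps is a fork and eps is not conditioned on — no node blocks this path, so it is active.
Path 5: sigma → nu → gamma ← lam ← alpha ← eps → mu
  lam is a chain here and lam is conditioned on, so the path is blocked at lam.
Path 6: sigma → nu → gamma ← mu
  nu is a chain and nu is not conditioned on; gamma is a collider and gamma is conditioned on, which opens it — no node blocks this path, so it is active.
Since the path sigma → alpha → gamma ← mu is active, sigma and mu are not d-separated given {gamma, lam}.

No — sigma and mu are not d-separated given {gamma, lam}.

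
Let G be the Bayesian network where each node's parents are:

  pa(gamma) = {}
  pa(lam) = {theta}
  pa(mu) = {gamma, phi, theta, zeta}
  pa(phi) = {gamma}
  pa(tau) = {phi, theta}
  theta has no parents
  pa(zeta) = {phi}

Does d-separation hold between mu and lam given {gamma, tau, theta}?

Yes

4 paths connect mu and lam; each must be blocked for d-separation to hold:
Path 1: mu ← theta → lam
  theta is a fork here and theta is conditioned on, so the path is blocked at theta.
Path 2: mu ← zeta ← phi → tau ← theta → lam
  theta is a fork here and theta is conditioned on, so the path is blocked at theta.
Path 3: mu ← phi → tau ← theta → lam
  theta is a fork here and theta is conditioned on, so the path is blocked at theta.
Path 4: mu ← gamma → phi → tau ← theta → lam
  gamma is a fork here and gamma is conditioned on, so the path is blocked at gamma.
All paths are blocked; mu ⊥ lam | {gamma, tau, theta} holds.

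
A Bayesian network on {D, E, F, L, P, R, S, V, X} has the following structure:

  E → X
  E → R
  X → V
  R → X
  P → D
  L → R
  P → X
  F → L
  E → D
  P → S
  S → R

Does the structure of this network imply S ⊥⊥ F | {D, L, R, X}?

There are 5 undirected paths between S and F; checking each against the conditioning set {D, L, R, X}:
Path 1: S → R ← L ← F
  L is a chain here and L is conditioned on, so the path is blocked at L.
Path 2: S ← P → D ← E → R ← L ← F
  L is a chain here and L is conditioned on, so the path is blocked at L.
Path 3: S ← P → D ← E → X ← R ← L ← F
  R is a chain here and R is conditioned on, so the path is blocked at R.
Path 4: S ← P → X ← R ← L ← F
  R is a chain here and R is conditioned on, so the path is blocked at R.
Path 5: S ← P → X ← E → R ← L ← F
  L is a chain here and L is conditioned on, so the path is blocked at L.
All paths are blocked; S ⊥ F | {D, L, R, X} holds.

Yes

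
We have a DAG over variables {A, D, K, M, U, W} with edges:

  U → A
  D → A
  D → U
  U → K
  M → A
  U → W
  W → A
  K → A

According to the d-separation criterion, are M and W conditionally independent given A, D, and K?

No

There are 4 undirected paths between M and W; checking each against the conditioning set {A, D, K}:
  1. M → A ← K ← U → W — A:collider[open]; K:chain[blocks]; U:fork[open] ⇒ blocked
  2. M → A ← U → W — A:collider[open]; U:fork[open] ⇒ active
  3. M → A ← W — A:collider[open] ⇒ active
  4. M → A ← D → U → W — A:collider[open]; D:fork[blocks]; U:chain[open] ⇒ blocked
Because an active path exists, M and W are not d-separated.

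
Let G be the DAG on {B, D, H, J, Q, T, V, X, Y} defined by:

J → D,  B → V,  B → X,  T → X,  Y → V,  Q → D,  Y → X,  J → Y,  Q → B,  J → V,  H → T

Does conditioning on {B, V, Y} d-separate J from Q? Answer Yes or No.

5 paths connect J and Q; each must be blocked for d-separation to hold:
Path 1: J → Y → V ← B ← Q
  Y is a chain here and Y is conditioned on, so the path is blocked at Y.
Path 2: J → Y → X ← B ← Q
  Y is a chain here and Y is conditioned on, so the path is blocked at Y.
Path 3: J → V ← Y → X ← B ← Q
  Y is a fork here and Y is conditioned on, so the path is blocked at Y.
Path 4: J → V ← B ← Q
  B is a chain here and B is conditioned on, so the path is blocked at B.
Path 5: J → D ← Q
  D is a collider here and neither D nor any of its descendants is conditioned on, so the collider stays closed — the path is blocked at D.
All paths are blocked; J ⊥ Q | {B, V, Y} holds.

Yes — J and Q are d-separated given {B, V, Y}.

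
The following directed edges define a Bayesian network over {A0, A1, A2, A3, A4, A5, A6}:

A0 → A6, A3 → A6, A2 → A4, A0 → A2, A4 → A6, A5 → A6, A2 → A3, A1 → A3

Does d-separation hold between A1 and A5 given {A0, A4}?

Enumerating the 3 paths from A1 to A5 and testing each for blocking by {A0, A4}:
Path 1: A1 → A3 → A6 ← A5
  A6 is a collider here and neither A6 nor any of its descendants is conditioned on, so the collider stays closed — the path is blocked at A6.
Path 2: A1 → A3 ← A2 → A4 → A6 ← A5
  A3 is a collider here and neither A3 nor any of its descendants is conditioned on, so the collider stays closed — the path is blocked at A3.
Path 3: A1 → A3 ← A2 ← A0 → A6 ← A5
  A3 is a collider here and neither A3 nor any of its descendants is conditioned on, so the collider stays closed — the path is blocked at A3.
Since every path is blocked, d-separation holds.

Yes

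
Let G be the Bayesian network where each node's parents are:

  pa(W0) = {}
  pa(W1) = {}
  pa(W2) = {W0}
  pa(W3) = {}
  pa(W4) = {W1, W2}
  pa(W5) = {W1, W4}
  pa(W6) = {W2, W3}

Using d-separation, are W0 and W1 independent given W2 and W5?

We examine all 2 paths between W0 and W1:
Path 1: W0 → W2 → W4 ← W1
  W2 is a chain here and W2 is conditioned on, so the path is blocked at W2.
Path 2: W0 → W2 → W4 → W5 ← W1
  W2 is a chain here and W2 is conditioned on, so the path is blocked at W2.
Every path is blocked, so W0 and W1 are d-separated given {W2, W5}.

Yes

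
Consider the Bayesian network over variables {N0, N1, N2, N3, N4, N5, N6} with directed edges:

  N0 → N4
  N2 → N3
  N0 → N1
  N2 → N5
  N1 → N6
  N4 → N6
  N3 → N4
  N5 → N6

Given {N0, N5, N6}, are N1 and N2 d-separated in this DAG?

No

There are 4 undirected paths between N1 and N2; checking each against the conditioning set {N0, N5, N6}:
Path 1: N1 ← N0 → N4 ← N3 ← N2
  N0 is a fork here and N0 is conditioned on, so the path is blocked at N0.
Path 2: N1 ← N0 → N4 → N6 ← N5 ← N2
  N0 is a fork here and N0 is conditioned on, so the path is blocked at N0.
Path 3: N1 → N6 ← N4 ← N3 ← N2
  N6 is a collider and N6 is conditioned on, which opens it; N4 is a chain and N4 is not conditioned on; N3 is a chain and N3 is not conditioned on — no node blocks this path, so it is active.
Path 4: N1 → N6 ← N5 ← N2
  N5 is a chain here and N5 is conditioned on, so the path is blocked at N5.
Since the path N1 → N6 ← N4 ← N3 ← N2 is active, N1 and N2 are not d-separated given {N0, N5, N6}.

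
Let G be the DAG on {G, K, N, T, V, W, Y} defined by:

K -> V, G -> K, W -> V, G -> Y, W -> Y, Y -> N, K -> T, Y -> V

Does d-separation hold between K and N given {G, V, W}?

No

There are 3 undirected paths between K and N; checking each against the conditioning set {G, V, W}:
Path 1: K → V ← W → Y → N
  W is a fork here and W is conditioned on, so the path is blocked at W.
Path 2: K → V ← Y → N
  V is a collider and V is conditioned on, which opens it; Y is a fork and Y is not conditioned on — no node blocks this path, so it is active.
Path 3: K ← G → Y → N
  G is a fork here and G is conditioned on, so the path is blocked at G.
At least one path is unblocked, so d-separation fails.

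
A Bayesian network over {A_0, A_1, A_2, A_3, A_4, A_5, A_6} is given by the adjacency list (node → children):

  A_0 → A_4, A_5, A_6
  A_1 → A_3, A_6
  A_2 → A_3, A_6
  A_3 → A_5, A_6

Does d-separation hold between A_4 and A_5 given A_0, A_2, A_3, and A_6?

Enumerating the 4 paths from A_4 to A_5 and testing each for blocking by {A_0, A_2, A_3, A_6}:
Path 1: A_4 ← A_0 → A_6 ← A_3 → A_5
  A_0 is a fork here and A_0 is conditioned on, so the path is blocked at A_0.
Path 2: A_4 ← A_0 → A_6 ← A_2 → A_3 → A_5
  A_0 is a fork here and A_0 is conditioned on, so the path is blocked at A_0.
Path 3: A_4 ← A_0 → A_6 ← A_1 → A_3 → A_5
  A_0 is a fork here and A_0 is conditioned on, so the path is blocked at A_0.
Path 4: A_4 ← A_0 → A_5
  A_0 is a fork here and A_0 is conditioned on, so the path is blocked at A_0.
Since every path is blocked, d-separation holds.

Yes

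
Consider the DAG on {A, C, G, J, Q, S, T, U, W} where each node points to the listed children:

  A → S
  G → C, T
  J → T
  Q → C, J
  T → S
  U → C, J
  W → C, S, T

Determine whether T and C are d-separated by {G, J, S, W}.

5 paths connect T and C; each must be blocked for d-separation to hold:
  1. T → S ← W → C — S:collider[open]; W:fork[blocks] ⇒ blocked
  2. T ← J ← U → C — J:chain[blocks]; U:fork[open] ⇒ blocked
  3. T ← J ← Q → C — J:chain[blocks]; Q:fork[open] ⇒ blocked
  4. T ← W → C — W:fork[blocks] ⇒ blocked
  5. T ← G → C — G:fork[blocks] ⇒ blocked
Every path is blocked, so T and C are d-separated given {G, J, S, W}.

Yes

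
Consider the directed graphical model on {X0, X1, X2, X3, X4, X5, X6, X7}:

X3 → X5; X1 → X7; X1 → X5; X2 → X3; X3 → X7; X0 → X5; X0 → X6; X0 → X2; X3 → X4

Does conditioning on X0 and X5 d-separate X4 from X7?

We examine all 3 paths between X4 and X7:
Path 1: X4 ← X3 → X5 ← X1 → X7
  X3 is a fork and X3 is not conditioned on; X5 is a collider and X5 is conditioned on, which opens it; X1 is a fork and X1 is not conditioned on — no node blocks this path, so it is active.
Path 2: X4 ← X3 ← X2 ← X0 → X5 ← X1 → X7
  X0 is a fork here and X0 is conditioned on, so the path is blocked at X0.
Path 3: X4 ← X3 → X7
  X3 is a fork and X3 is not conditioned on — no node blocks this path, so it is active.
Since the path X4 ← X3 → X5 ← X1 → X7 is active, X4 and X7 are not d-separated given {X0, X5}.

No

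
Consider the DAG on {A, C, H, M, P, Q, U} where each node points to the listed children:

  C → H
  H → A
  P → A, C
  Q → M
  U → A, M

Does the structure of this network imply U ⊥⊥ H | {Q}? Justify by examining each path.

Yes

Enumerating the 2 paths from U to H and testing each for blocking by {Q}:
  1. U → A ← H — A:collider[blocks] ⇒ blocked
  2. U → A ← P → C → H — A:collider[blocks]; P:fork[open]; C:chain[open] ⇒ blocked
Every path is blocked, so U and H are d-separated given {Q}.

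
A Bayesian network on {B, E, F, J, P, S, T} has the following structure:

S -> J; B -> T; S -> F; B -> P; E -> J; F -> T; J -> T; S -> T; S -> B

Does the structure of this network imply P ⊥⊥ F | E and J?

No — P and F are not d-separated given {E, J}.

We examine all 6 paths between P and F:
Path 1: P ← B ← S → T ← F
  T is a collider here and neither T nor any of its descendants is conditioned on, so the collider stays closed — the path is blocked at T.
Path 2: P ← B ← S → J → T ← F
  J is a chain here and J is conditioned on, so the path is blocked at J.
Path 3: P ← B ← S → F
  B is a chain and B is not conditioned on; S is a fork and S is not conditioned on — no node blocks this path, so it is active.
Path 4: P ← B → T ← S → F
  T is a collider here and neither T nor any of its descendants is conditioned on, so the collider stays closed — the path is blocked at T.
Path 5: P ← B → T ← J ← S → F
  T is a collider here and neither T nor any of its descendants is conditioned on, so the collider stays closed — the path is blocked at T.
Path 6: P ← B → T ← F
  T is a collider here and neither T nor any of its descendants is conditioned on, so the collider stays closed — the path is blocked at T.
Since the path P ← B ← S → F is active, P and F are not d-separated given {E, J}.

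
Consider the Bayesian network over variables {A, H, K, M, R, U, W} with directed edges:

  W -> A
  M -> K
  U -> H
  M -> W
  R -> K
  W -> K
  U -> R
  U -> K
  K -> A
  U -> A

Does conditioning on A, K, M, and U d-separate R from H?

We examine all 5 paths between R and H:
Path 1: R → K ← M → W → A ← U → H
  M is a fork here and M is conditioned on, so the path is blocked at M.
Path 2: R → K ← W → A ← U → H
  U is a fork here and U is conditioned on, so the path is blocked at U.
Path 3: R → K ← U → H
  U is a fork here and U is conditioned on, so the path is blocked at U.
Path 4: R → K → A ← U → H
  K is a chain here and K is conditioned on, so the path is blocked at K.
Path 5: R ← U → H
  U is a fork here and U is conditioned on, so the path is blocked at U.
Every path is blocked, so R and H are d-separated given {A, K, M, U}.

Yes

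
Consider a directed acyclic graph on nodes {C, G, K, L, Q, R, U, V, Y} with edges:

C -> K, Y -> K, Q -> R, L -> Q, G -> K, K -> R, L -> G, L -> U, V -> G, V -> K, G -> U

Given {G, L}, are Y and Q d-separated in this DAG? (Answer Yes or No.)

5 paths connect Y and Q; each must be blocked for d-separation to hold:
Path 1: Y → K → R ← Q
  R is a collider here and neither R nor any of its descendants is conditioned on, so the collider stays closed — the path is blocked at R.
Path 2: Y → K ← G ← L → Q
  K is a collider here and neither K nor any of its descendants is conditioned on, so the collider stays closed — the path is blocked at K.
Path 3: Y → K ← G → U ← L → Q
  K is a collider here and neither K nor any of its descendants is conditioned on, so the collider stays closed — the path is blocked at K.
Path 4: Y → K ← V → G ← L → Q
  K is a collider here and neither K nor any of its descendants is conditioned on, so the collider stays closed — the path is blocked at K.
Path 5: Y → K ← V → G → U ← L → Q
  K is a collider here and neither K nor any of its descendants is conditioned on, so the collider stays closed — the path is blocked at K.
Every path is blocked, so Y and Q are d-separated given {G, L}.

Yes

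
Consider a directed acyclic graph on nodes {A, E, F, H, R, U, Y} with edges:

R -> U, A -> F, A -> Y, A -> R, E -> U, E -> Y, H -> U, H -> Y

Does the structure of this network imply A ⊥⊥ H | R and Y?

We examine all 4 paths between A and H:
  1. A → R → U ← E → Y ← H — R:chain[blocks]; U:collider[blocks]; E:fork[open]; Y:collider[open] ⇒ blocked
  2. A → R → U ← H — R:chain[blocks]; U:collider[blocks] ⇒ blocked
  3. A → Y ← E → U ← H — Y:collider[open]; E:fork[open]; U:collider[blocks] ⇒ blocked
  4. A → Y ← H — Y:collider[open] ⇒ active
Because an active path exists, A and H are not d-separated.

No — A and H are not d-separated given {R, Y}.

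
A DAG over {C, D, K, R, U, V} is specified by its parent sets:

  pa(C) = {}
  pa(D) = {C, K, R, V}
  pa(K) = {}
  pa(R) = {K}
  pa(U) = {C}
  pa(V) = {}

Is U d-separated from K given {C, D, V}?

Yes

2 paths connect U and K; each must be blocked for d-separation to hold:
  1. U ← C → D ← K — C:fork[blocks]; D:collider[open] ⇒ blocked
  2. U ← C → D ← R ← K — C:fork[blocks]; D:collider[open]; R:chain[open] ⇒ blocked
All paths are blocked; U ⊥ K | {C, D, V} holds.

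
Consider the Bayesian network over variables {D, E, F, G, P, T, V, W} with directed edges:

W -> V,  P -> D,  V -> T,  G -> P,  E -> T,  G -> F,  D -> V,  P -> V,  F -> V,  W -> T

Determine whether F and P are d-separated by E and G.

Yes

Enumerating the 3 paths from F to P and testing each for blocking by {E, G}:
Path 1: F → V ← P
  V is a collider here and neither V nor any of its descendants is conditioned on, so the collider stays closed — the path is blocked at V.
Path 2: F → V ← D ← P
  V is a collider here and neither V nor any of its descendants is conditioned on, so the collider stays closed — the path is blocked at V.
Path 3: F ← G → P
  G is a fork here and G is conditioned on, so the path is blocked at G.
Since every path is blocked, d-separation holds.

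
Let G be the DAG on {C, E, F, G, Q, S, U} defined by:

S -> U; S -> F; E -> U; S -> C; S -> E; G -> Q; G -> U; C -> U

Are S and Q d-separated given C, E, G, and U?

3 paths connect S and Q; each must be blocked for d-separation to hold:
Path 1: S → C → U ← G → Q
  C is a chain here and C is conditioned on, so the path is blocked at C.
Path 2: S → E → U ← G → Q
  E is a chain here and E is conditioned on, so the path is blocked at E.
Path 3: S → U ← G → Q
  G is a fork here and G is conditioned on, so the path is blocked at G.
All paths are blocked; S ⊥ Q | {C, E, G, U} holds.

Yes — S and Q are d-separated given {C, E, G, U}.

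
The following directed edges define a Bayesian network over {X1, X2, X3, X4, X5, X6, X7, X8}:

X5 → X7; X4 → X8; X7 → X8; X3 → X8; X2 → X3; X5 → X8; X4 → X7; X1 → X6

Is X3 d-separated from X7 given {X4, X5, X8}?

No

We examine all 3 paths between X3 and X7:
Path 1: X3 → X8 ← X5 → X7
  X5 is a fork here and X5 is conditioned on, so the path is blocked at X5.
Path 2: X3 → X8 ← X7
  X8 is a collider and X8 is conditioned on, which opens it — no node blocks this path, so it is active.
Path 3: X3 → X8 ← X4 → X7
  X4 is a fork here and X4 is conditioned on, so the path is blocked at X4.
At least one path is unblocked, so d-separation fails.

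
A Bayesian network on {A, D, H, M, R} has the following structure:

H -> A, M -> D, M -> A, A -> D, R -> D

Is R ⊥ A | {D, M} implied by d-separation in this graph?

We examine all 2 paths between R and A:
Path 1: R → D ← M → A
  M is a fork here and M is conditioned on, so the path is blocked at M.
Path 2: R → D ← A
  D is a collider and D is conditioned on, which opens it — no node blocks this path, so it is active.
At least one path is unblocked, so d-separation fails.

No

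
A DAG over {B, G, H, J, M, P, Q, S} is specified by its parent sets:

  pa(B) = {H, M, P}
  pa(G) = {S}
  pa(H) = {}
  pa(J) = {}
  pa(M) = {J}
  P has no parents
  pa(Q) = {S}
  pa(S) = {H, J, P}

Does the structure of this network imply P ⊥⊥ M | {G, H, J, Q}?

4 paths connect P and M; each must be blocked for d-separation to hold:
  1. P → B ← M — B:collider[blocks] ⇒ blocked
  2. P → B ← H → S ← J → M — B:collider[blocks]; H:fork[blocks]; S:collider[open]; J:fork[blocks] ⇒ blocked
  3. P → S ← J → M — S:collider[open]; J:fork[blocks] ⇒ blocked
  4. P → S ← H → B ← M — S:collider[open]; H:fork[blocks]; B:collider[blocks] ⇒ blocked
Every path is blocked, so P and M are d-separated given {G, H, J, Q}.

Yes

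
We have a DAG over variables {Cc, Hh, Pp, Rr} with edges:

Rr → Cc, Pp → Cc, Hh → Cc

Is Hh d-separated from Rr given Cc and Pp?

No

There is one path between Hh and Rr:
Path 1: Hh → Cc ← Rr
  Cc is a collider and Cc is conditioned on, which opens it — no node blocks this path, so it is active.
Because an active path exists, Hh and Rr are not d-separated.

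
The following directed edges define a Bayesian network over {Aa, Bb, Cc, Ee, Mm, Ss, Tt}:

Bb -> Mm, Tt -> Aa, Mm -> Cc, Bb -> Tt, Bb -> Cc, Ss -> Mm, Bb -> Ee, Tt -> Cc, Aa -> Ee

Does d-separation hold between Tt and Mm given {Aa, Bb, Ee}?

6 paths connect Tt and Mm; each must be blocked for d-separation to hold:
  1. Tt → Aa → Ee ← Bb → Cc ← Mm — Aa:chain[blocks]; Ee:collider[open]; Bb:fork[blocks]; Cc:collider[blocks] ⇒ blocked
  2. Tt → Aa → Ee ← Bb → Mm — Aa:chain[blocks]; Ee:collider[open]; Bb:fork[blocks] ⇒ blocked
  3. Tt ← Bb → Cc ← Mm — Bb:fork[blocks]; Cc:collider[blocks] ⇒ blocked
  4. Tt ← Bb → Mm — Bb:fork[blocks] ⇒ blocked
  5. Tt → Cc ← Bb → Mm — Cc:collider[blocks]; Bb:fork[blocks] ⇒ blocked
  6. Tt → Cc ← Mm — Cc:collider[blocks] ⇒ blocked
Every path is blocked, so Tt and Mm are d-separated given {Aa, Bb, Ee}.

Yes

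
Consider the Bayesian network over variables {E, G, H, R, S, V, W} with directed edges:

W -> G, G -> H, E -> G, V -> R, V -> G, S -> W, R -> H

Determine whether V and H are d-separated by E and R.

No

Enumerating the 2 paths from V to H and testing each for blocking by {E, R}:
Path 1: V → R → H
  R is a chain here and R is conditioned on, so the path is blocked at R.
Path 2: V → G → H
  G is a chain and G is not conditioned on — no node blocks this path, so it is active.
Since the path V → G → H is active, V and H are not d-separated given {E, R}.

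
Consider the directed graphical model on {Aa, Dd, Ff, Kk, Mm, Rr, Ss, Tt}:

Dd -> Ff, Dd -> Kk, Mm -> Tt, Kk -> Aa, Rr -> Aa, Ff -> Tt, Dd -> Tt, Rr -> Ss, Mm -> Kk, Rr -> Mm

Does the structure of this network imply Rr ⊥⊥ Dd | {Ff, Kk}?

6 paths connect Rr and Dd; each must be blocked for d-separation to hold:
Path 1: Rr → Aa ← Kk ← Dd
  Aa is a collider here and neither Aa nor any of its descendants is conditioned on, so the collider stays closed — the path is blocked at Aa.
Path 2: Rr → Aa ← Kk ← Mm → Tt ← Dd
  Aa is a collider here and neither Aa nor any of its descendants is conditioned on, so the collider stays closed — the path is blocked at Aa.
Path 3: Rr → Aa ← Kk ← Mm → Tt ← Ff ← Dd
  Aa is a collider here and neither Aa nor any of its descendants is conditioned on, so the collider stays closed — the path is blocked at Aa.
Path 4: Rr → Mm → Kk ← Dd
  Mm is a chain and Mm is not conditioned on; Kk is a collider and Kk is conditioned on, which opens it — no node blocks this path, so it is active.
Path 5: Rr → Mm → Tt ← Dd
  Tt is a collider here and neither Tt nor any of its descendants is conditioned on, so the collider stays closed — the path is blocked at Tt.
Path 6: Rr → Mm → Tt ← Ff ← Dd
  Tt is a collider here and neither Tt nor any of its descendants is conditioned on, so the collider stays closed — the path is blocked at Tt.
Because an active path exists, Rr and Dd are not d-separated.

No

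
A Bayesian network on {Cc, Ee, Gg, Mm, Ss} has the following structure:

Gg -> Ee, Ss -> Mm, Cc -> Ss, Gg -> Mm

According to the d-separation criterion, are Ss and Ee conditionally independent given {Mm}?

No — Ss and Ee are not d-separated given {Mm}.

Only one path connects Ss and Ee:
Path 1: Ss → Mm ← Gg → Ee
  Mm is a collider and Mm is conditioned on, which opens it; Gg is a fork and Gg is not conditioned on — no node blocks this path, so it is active.
Because an active path exists, Ss and Ee are not d-separated.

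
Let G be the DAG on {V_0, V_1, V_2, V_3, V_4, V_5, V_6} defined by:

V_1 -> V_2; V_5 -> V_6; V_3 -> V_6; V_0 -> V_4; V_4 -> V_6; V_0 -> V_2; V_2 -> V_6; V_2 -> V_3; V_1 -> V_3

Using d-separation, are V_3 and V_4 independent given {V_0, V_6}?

No

6 paths connect V_3 and V_4; each must be blocked for d-separation to hold:
  1. V_3 ← V_1 → V_2 → V_6 ← V_4 — V_1:fork[open]; V_2:chain[open]; V_6:collider[open] ⇒ active
  2. V_3 ← V_1 → V_2 ← V_0 → V_4 — V_1:fork[open]; V_2:collider[open]; V_0:fork[blocks] ⇒ blocked
  3. V_3 → V_6 ← V_4 — V_6:collider[open] ⇒ active
  4. V_3 → V_6 ← V_2 ← V_0 → V_4 — V_6:collider[open]; V_2:chain[open]; V_0:fork[blocks] ⇒ blocked
  5. V_3 ← V_2 → V_6 ← V_4 — V_2:fork[open]; V_6:collider[open] ⇒ active
  6. V_3 ← V_2 ← V_0 → V_4 — V_2:chain[open]; V_0:fork[blocks] ⇒ blocked
Since the path V_3 ← V_1 → V_2 → V_6 ← V_4 is active, V_3 and V_4 are not d-separated given {V_0, V_6}.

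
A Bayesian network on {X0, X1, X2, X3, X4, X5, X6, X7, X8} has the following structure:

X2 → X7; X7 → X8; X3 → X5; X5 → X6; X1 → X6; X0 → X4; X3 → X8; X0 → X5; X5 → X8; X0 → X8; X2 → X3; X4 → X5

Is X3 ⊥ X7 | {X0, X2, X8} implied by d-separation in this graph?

Enumerating the 5 paths from X3 to X7 and testing each for blocking by {X0, X2, X8}:
Path 1: X3 ← X2 → X7
  X2 is a fork here and X2 is conditioned on, so the path is blocked at X2.
Path 2: X3 → X5 ← X0 → X8 ← X7
  X0 is a fork here and X0 is conditioned on, so the path is blocked at X0.
Path 3: X3 → X5 ← X4 ← X0 → X8 ← X7
  X0 is a fork here and X0 is conditioned on, so the path is blocked at X0.
Path 4: X3 → X5 → X8 ← X7
  X5 is a chain and X5 is not conditioned on; X8 is a collider and X8 is conditioned on, which opens it — no node blocks this path, so it is active.
Path 5: X3 → X8 ← X7
  X8 is a collider and X8 is conditioned on, which opens it — no node blocks this path, so it is active.
Because an active path exists, X3 and X7 are not d-separated.

No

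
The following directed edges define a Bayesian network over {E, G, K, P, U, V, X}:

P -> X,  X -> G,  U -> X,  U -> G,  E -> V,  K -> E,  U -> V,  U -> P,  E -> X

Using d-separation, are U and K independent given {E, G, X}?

4 paths connect U and K; each must be blocked for d-separation to hold:
Path 1: U → X ← E ← K
  E is a chain here and E is conditioned on, so the path is blocked at E.
Path 2: U → G ← X ← E ← K
  X is a chain here and X is conditioned on, so the path is blocked at X.
Path 3: U → V ← E ← K
  V is a collider here and neither V nor any of its descendants is conditioned on, so the collider stays closed — the path is blocked at V.
Path 4: U → P → X ← E ← K
  E is a chain here and E is conditioned on, so the path is blocked at E.
All paths are blocked; U ⊥ K | {E, G, X} holds.

Yes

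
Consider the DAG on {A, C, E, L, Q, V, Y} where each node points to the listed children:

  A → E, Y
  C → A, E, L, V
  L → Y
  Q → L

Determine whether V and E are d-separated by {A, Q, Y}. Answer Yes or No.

No — V and E are not d-separated given {A, Q, Y}.

There are 3 undirected paths between V and E; checking each against the conditioning set {A, Q, Y}:
Path 1: V ← C → A → E
  A is a chain here and A is conditioned on, so the path is blocked at A.
Path 2: V ← C → E
  C is a fork and C is not conditioned on — no node blocks this path, so it is active.
Path 3: V ← C → L → Y ← A → E
  A is a fork here and A is conditioned on, so the path is blocked at A.
At least one path is unblocked, so d-separation fails.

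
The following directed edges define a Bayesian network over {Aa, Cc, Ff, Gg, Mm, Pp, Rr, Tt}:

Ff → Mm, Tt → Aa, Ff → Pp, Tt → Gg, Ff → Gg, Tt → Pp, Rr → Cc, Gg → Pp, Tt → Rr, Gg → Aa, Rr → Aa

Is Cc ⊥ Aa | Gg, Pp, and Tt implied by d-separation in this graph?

No

5 paths connect Cc and Aa; each must be blocked for d-separation to hold:
Path 1: Cc ← Rr → Aa
  Rr is a fork and Rr is not conditioned on — no node blocks this path, so it is active.
Path 2: Cc ← Rr ← Tt → Pp ← Ff → Gg → Aa
  Tt is a fork here and Tt is conditioned on, so the path is blocked at Tt.
Path 3: Cc ← Rr ← Tt → Pp ← Gg → Aa
  Tt is a fork here and Tt is conditioned on, so the path is blocked at Tt.
Path 4: Cc ← Rr ← Tt → Aa
  Tt is a fork here and Tt is conditioned on, so the path is blocked at Tt.
Path 5: Cc ← Rr ← Tt → Gg → Aa
  Tt is a fork here and Tt is conditioned on, so the path is blocked at Tt.
Since the path Cc ← Rr → Aa is active, Cc and Aa are not d-separated given {Gg, Pp, Tt}.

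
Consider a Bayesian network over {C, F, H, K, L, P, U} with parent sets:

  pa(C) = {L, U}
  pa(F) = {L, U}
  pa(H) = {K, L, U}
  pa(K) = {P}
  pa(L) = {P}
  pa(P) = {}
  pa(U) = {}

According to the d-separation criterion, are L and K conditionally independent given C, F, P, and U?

Yes

Enumerating the 4 paths from L to K and testing each for blocking by {C, F, P, U}:
Path 1: L ← P → K
  P is a fork here and P is conditioned on, so the path is blocked at P.
Path 2: L → F ← U → H ← K
  U is a fork here and U is conditioned on, so the path is blocked at U.
Path 3: L → H ← K
  H is a collider here and neither H nor any of its descendants is conditioned on, so the collider stays closed — the path is blocked at H.
Path 4: L → C ← U → H ← K
  U is a fork here and U is conditioned on, so the path is blocked at U.
Every path is blocked, so L and K are d-separated given {C, F, P, U}.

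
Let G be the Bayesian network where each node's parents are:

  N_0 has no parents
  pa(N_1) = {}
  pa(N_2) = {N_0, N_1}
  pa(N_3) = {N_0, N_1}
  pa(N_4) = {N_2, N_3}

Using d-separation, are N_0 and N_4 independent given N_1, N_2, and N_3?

There are 4 undirected paths between N_0 and N_4; checking each against the conditioning set {N_1, N_2, N_3}:
Path 1: N_0 → N_3 → N_4
  N_3 is a chain here and N_3 is conditioned on, so the path is blocked at N_3.
Path 2: N_0 → N_3 ← N_1 → N_2 → N_4
  N_1 is a fork here and N_1 is conditioned on, so the path is blocked at N_1.
Path 3: N_0 → N_2 → N_4
  N_2 is a chain here and N_2 is conditioned on, so the path is blocked at N_2.
Path 4: N_0 → N_2 ← N_1 → N_3 → N_4
  N_1 is a fork here and N_1 is conditioned on, so the path is blocked at N_1.
Since every path is blocked, d-separation holds.

Yes — N_0 and N_4 are d-separated given {N_1, N_2, N_3}.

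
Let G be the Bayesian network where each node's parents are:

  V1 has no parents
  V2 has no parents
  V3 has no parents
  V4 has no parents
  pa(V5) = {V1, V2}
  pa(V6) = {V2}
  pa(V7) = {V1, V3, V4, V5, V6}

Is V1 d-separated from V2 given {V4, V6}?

Yes — V1 and V2 are d-separated given {V4, V6}.

There are 4 undirected paths between V1 and V2; checking each against the conditioning set {V4, V6}:
Path 1: V1 → V7 ← V5 ← V2
  V7 is a collider here and neither V7 nor any of its descendants is conditioned on, so the collider stays closed — the path is blocked at V7.
Path 2: V1 → V7 ← V6 ← V2
  V7 is a collider here and neither V7 nor any of its descendants is conditioned on, so the collider stays closed — the path is blocked at V7.
Path 3: V1 → V5 → V7 ← V6 ← V2
  V7 is a collider here and neither V7 nor any of its descendants is conditioned on, so the collider stays closed — the path is blocked at V7.
Path 4: V1 → V5 ← V2
  V5 is a collider here and neither V5 nor any of its descendants is conditioned on, so the collider stays closed — the path is blocked at V5.
Since every path is blocked, d-separation holds.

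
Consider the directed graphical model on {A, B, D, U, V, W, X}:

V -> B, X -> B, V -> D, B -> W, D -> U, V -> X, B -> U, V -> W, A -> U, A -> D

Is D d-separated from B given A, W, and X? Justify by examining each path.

No — D and B are not d-separated given {A, W, X}.

Enumerating the 5 paths from D to B and testing each for blocking by {A, W, X}:
Path 1: D ← V → W ← B
  V is a fork and V is not conditioned on; W is a collider and W is conditioned on, which opens it — no node blocks this path, so it is active.
Path 2: D ← V → X → B
  X is a chain here and X is conditioned on, so the path is blocked at X.
Path 3: D ← V → B
  V is a fork and V is not conditioned on — no node blocks this path, so it is active.
Path 4: D ← A → U ← B
  A is a fork here and A is conditioned on, so the path is blocked at A.
Path 5: D → U ← B
  U is a collider here and neither U nor any of its descendants is conditioned on, so the collider stays closed — the path is blocked at U.
Because an active path exists, D and B are not d-separated.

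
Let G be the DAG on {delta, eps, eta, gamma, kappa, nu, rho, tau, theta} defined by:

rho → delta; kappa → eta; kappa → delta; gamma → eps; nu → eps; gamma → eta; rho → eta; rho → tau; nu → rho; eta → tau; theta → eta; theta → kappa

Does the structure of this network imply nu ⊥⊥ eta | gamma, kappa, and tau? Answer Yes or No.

Enumerating the 5 paths from nu to eta and testing each for blocking by {gamma, kappa, tau}:
Path 1: nu → eps ← gamma → eta
  eps is a collider here and neither eps nor any of its descendants is conditioned on, so the collider stays closed — the path is blocked at eps.
Path 2: nu → rho → eta
  rho is a chain and rho is not conditioned on — no node blocks this path, so it is active.
Path 3: nu → rho → tau ← eta
  rho is a chain and rho is not conditioned on; tau is a collider and tau is conditioned on, which opens it — no node blocks this path, so it is active.
Path 4: nu → rho → delta ← kappa ← theta → eta
  delta is a collider here and neither delta nor any of its descendants is conditioned on, so the collider stays closed — the path is blocked at delta.
Path 5: nu → rho → delta ← kappa → eta
  delta is a collider here and neither delta nor any of its descendants is conditioned on, so the collider stays closed — the path is blocked at delta.
At least one path is unblocked, so d-separation fails.

No — nu and eta are not d-separated given {gamma, kappa, tau}.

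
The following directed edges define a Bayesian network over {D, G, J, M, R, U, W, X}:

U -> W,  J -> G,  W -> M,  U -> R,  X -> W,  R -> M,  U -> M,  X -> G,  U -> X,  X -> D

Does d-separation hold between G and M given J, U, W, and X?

Enumerating the 6 paths from G to M and testing each for blocking by {J, U, W, X}:
  1. G ← X → W → M — X:fork[blocks]; W:chain[blocks] ⇒ blocked
  2. G ← X → W ← U → M — X:fork[blocks]; W:collider[open]; U:fork[blocks] ⇒ blocked
  3. G ← X → W ← U → R → M — X:fork[blocks]; W:collider[open]; U:fork[blocks]; R:chain[open] ⇒ blocked
  4. G ← X ← U → M — X:chain[blocks]; U:fork[blocks] ⇒ blocked
  5. G ← X ← U → W → M — X:chain[blocks]; U:fork[blocks]; W:chain[blocks] ⇒ blocked
  6. G ← X ← U → R → M — X:chain[blocks]; U:fork[blocks]; R:chain[open] ⇒ blocked
Every path is blocked, so G and M are d-separated given {J, U, W, X}.

Yes — G and M are d-separated given {J, U, W, X}.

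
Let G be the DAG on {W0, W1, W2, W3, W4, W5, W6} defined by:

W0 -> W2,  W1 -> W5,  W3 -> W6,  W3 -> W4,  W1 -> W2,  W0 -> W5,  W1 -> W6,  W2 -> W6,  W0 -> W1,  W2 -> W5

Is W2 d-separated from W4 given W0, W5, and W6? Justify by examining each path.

Enumerating the 6 paths from W2 to W4 and testing each for blocking by {W0, W5, W6}:
Path 1: W2 ← W1 → W6 ← W3 → W4
  W1 is a fork and W1 is not conditioned on; W6 is a collider and W6 is conditioned on, which opens it; W3 is a fork and W3 is not conditioned on — no node blocks this path, so it is active.
Path 2: W2 ← W0 → W1 → W6 ← W3 → W4
  W0 is a fork here and W0 is conditioned on, so the path is blocked at W0.
Path 3: W2 ← W0 → W5 ← W1 → W6 ← W3 → W4
  W0 is a fork here and W0 is conditioned on, so the path is blocked at W0.
Path 4: W2 → W6 ← W3 → W4
  W6 is a collider and W6 is conditioned on, which opens it; W3 is a fork and W3 is not conditioned on — no node blocks this path, so it is active.
Path 5: W2 → W5 ← W1 → W6 ← W3 → W4
  W5 is a collider and W5 is conditioned on, which opens it; W1 is a fork and W1 is not conditioned on; W6 is a collider and W6 is conditioned on, which opens it; W3 is a fork and W3 is not conditioned on — no node blocks this path, so it is active.
Path 6: W2 → W5 ← W0 → W1 → W6 ← W3 → W4
  W0 is a fork here and W0 is conditioned on, so the path is blocked at W0.
Because an active path exists, W2 and W4 are not d-separated.

No — W2 and W4 are not d-separated given {W0, W5, W6}.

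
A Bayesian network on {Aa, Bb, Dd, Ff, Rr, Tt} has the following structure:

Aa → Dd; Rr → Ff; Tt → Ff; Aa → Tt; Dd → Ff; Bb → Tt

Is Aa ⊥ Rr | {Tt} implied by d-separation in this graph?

Yes

We examine all 2 paths between Aa and Rr:
Path 1: Aa → Tt → Ff ← Rr
  Tt is a chain here and Tt is conditioned on, so the path is blocked at Tt.
Path 2: Aa → Dd → Ff ← Rr
  Ff is a collider here and neither Ff nor any of its descendants is conditioned on, so the collider stays closed — the path is blocked at Ff.
Every path is blocked, so Aa and Rr are d-separated given {Tt}.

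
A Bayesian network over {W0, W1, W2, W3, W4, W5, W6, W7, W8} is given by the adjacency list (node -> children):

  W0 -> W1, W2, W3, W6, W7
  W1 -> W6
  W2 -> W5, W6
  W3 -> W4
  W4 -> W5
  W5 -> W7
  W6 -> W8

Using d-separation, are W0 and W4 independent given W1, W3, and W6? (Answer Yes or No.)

5 paths connect W0 and W4; each must be blocked for d-separation to hold:
Path 1: W0 → W2 → W5 ← W4
  W5 is a collider here and neither W5 nor any of its descendants is conditioned on, so the collider stays closed — the path is blocked at W5.
Path 2: W0 → W7 ← W5 ← W4
  W7 is a collider here and neither W7 nor any of its descendants is conditioned on, so the collider stays closed — the path is blocked at W7.
Path 3: W0 → W3 → W4
  W3 is a chain here and W3 is conditioned on, so the path is blocked at W3.
Path 4: W0 → W1 → W6 ← W2 → W5 ← W4
  W1 is a chain here and W1 is conditioned on, so the path is blocked at W1.
Path 5: W0 → W6 ← W2 → W5 ← W4
  W5 is a collider here and neither W5 nor any of its descendants is conditioned on, so the collider stays closed — the path is blocked at W5.
Since every path is blocked, d-separation holds.

Yes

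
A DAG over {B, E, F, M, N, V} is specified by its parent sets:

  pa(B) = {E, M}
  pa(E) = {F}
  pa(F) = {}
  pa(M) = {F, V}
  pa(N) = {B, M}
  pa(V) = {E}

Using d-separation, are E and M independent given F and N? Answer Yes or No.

No

4 paths connect E and M; each must be blocked for d-separation to hold:
  1. E → V → M — V:chain[open] ⇒ active
  2. E ← F → M — F:fork[blocks] ⇒ blocked
  3. E → B ← M — B:collider[open] ⇒ active
  4. E → B → N ← M — B:chain[open]; N:collider[open] ⇒ active
At least one path is unblocked, so d-separation fails.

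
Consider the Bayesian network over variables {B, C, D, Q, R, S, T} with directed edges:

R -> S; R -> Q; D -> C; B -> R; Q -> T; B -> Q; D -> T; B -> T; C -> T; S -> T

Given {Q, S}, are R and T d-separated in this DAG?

5 paths connect R and T; each must be blocked for d-separation to hold:
Path 1: R → S → T
  S is a chain here and S is conditioned on, so the path is blocked at S.
Path 2: R ← B → T
  B is a fork and B is not conditioned on — no node blocks this path, so it is active.
Path 3: R ← B → Q → T
  Q is a chain here and Q is conditioned on, so the path is blocked at Q.
Path 4: R → Q ← B → T
  Q is a collider and Q is conditioned on, which opens it; B is a fork and B is not conditioned on — no node blocks this path, so it is active.
Path 5: R → Q → T
  Q is a chain here and Q is conditioned on, so the path is blocked at Q.
Since the path R ← B → T is active, R and T are not d-separated given {Q, S}.

No — R and T are not d-separated given {Q, S}.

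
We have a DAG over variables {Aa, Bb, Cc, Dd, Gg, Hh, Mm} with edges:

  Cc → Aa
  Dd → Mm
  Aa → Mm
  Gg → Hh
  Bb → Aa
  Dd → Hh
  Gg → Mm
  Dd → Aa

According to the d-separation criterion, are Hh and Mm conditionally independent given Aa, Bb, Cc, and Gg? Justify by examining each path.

3 paths connect Hh and Mm; each must be blocked for d-separation to hold:
  1. Hh ← Dd → Aa → Mm — Dd:fork[open]; Aa:chain[blocks] ⇒ blocked
  2. Hh ← Dd → Mm — Dd:fork[open] ⇒ active
  3. Hh ← Gg → Mm — Gg:fork[blocks] ⇒ blocked
At least one path is unblocked, so d-separation fails.

No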